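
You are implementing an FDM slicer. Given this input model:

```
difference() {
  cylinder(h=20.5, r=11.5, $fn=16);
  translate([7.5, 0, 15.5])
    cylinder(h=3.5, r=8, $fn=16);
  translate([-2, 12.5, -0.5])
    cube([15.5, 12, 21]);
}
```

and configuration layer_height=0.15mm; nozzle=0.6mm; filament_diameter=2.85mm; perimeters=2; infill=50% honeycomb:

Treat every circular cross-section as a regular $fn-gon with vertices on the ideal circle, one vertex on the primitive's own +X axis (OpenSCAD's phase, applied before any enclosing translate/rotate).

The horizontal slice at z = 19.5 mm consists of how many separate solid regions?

At z = 19.5 mm: the r=11.5 cylinder gives a regular 16-gon of circumradius 11.5 (constant along its height); the cylinder at (7.5, 0) is absent (z outside [15.5, 19]); the 15.5×12 cube at (-2, 12.5) contributes its full rectangle; Subtracting the remaining from the first: starting from the r=11.5 cylinder, the 15.5×12 cube at (-2, 12.5) misses the remaining region (no effect) — 1 connected region. The result has 1 disconnected region.

1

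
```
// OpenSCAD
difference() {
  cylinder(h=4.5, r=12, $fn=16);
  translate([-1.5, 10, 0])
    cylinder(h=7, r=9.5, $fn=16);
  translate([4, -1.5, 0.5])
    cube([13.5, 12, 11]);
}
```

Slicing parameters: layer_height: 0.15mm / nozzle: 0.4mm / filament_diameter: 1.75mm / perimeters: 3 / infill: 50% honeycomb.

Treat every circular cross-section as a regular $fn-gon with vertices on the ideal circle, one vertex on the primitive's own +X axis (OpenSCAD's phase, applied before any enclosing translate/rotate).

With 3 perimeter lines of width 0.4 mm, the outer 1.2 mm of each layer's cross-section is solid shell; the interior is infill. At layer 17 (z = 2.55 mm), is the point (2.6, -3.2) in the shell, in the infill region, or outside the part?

At z = 2.55 mm: the cylinder: section is a regular 16-gon, circumradius r=12; the cylinder at (-1.5, 10): section is a regular 16-gon, circumradius r=9.5; the cube at (4, -1.5) is present — its section is the full 13.5×12 rectangle; Taking the first minus the rest: starting from the r=12 cylinder, the r=9.5 cylinder at (-1.5, 10) partially overlaps it — only the 145.06 mm² overlap (of its 276.30 mm²) is removed, clipping the outline; the 13.5×12 cube at (4, -1.5) partially overlaps it — only the 54.31 mm² overlap (of its 162.00 mm²) is removed, clipping the outline — 1 connected region. Overall, the cross-section is a single solid region. The nearest boundary edge runs (4.00, 2.47)→(4.00, -1.50); distance from the point to it = 2.20 mm. The point is inside the cross-section and 2.20 mm from the nearest boundary — more than the 1.2 mm shell width (3 × 0.4), so it's in the infill interior.

infill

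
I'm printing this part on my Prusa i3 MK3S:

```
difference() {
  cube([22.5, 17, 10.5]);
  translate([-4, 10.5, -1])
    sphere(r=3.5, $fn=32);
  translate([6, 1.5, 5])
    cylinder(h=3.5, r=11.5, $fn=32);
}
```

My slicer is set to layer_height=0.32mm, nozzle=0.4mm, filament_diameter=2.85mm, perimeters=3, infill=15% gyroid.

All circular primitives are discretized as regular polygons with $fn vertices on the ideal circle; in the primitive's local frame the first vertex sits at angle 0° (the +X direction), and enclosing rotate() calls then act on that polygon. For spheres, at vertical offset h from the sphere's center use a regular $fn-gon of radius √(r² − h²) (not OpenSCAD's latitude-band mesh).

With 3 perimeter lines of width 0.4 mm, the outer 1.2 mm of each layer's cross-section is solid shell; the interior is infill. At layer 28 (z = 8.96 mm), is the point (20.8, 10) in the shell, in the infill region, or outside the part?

infill

At z = 8.96 mm: the cube (footprint 22.5×17) is included at this height; the sphere at (-4, 10.5) is absent (|z−center|=9.960 > r=3.5); the cylinder at (6, 1.5) is absent (z outside [5, 8.5]); Subtracting the remaining from the first: none of the subtracted shapes is present at this height, so the 22.5×17 cube is unchanged — 1 connected region. Overall, the cross-section is a single solid region. The nearest boundary edge runs (22.50, 0.00)→(22.50, 17.00); distance from the point to it = 1.70 mm. The point is inside the cross-section and 1.70 mm from the nearest boundary — more than the 1.2 mm shell width (3 × 0.4), so it's in the infill interior.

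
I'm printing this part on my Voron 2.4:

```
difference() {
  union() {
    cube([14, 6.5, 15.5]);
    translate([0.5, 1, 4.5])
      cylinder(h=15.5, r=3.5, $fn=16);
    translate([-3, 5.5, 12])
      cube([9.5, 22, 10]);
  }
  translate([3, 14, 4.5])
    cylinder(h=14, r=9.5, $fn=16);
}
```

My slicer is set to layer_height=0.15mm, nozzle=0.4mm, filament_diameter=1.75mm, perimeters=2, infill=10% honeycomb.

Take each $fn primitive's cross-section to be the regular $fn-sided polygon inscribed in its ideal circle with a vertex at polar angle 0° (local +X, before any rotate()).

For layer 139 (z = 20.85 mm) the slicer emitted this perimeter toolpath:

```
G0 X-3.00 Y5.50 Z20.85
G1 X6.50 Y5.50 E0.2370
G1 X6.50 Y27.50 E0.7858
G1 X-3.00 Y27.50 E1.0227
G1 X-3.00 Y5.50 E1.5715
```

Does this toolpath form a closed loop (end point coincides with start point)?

yes

Start point (G0): (-3.00, 5.50). End point (last G1): the path returns to the start — closed.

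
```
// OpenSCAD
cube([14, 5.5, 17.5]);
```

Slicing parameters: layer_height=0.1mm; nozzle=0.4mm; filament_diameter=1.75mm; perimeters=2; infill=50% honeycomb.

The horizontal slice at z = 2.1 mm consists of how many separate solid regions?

At z = 2.1 mm: the cube is present — its section is the full 14×5.5 rectangle. The result has 1 disconnected region.

1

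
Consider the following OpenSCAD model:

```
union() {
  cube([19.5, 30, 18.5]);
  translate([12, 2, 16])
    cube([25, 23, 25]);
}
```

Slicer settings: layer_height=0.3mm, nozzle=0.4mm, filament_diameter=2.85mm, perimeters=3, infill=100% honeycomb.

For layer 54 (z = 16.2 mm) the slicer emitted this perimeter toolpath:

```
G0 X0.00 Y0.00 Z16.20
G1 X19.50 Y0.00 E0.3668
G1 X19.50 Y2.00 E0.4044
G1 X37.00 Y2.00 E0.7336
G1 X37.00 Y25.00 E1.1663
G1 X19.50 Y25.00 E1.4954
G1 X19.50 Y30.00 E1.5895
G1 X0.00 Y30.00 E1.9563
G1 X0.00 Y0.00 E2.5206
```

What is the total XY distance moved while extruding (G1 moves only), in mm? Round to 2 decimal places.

Sum the Euclidean lengths of each G1 segment: total = 134.00 mm.

134.00 mm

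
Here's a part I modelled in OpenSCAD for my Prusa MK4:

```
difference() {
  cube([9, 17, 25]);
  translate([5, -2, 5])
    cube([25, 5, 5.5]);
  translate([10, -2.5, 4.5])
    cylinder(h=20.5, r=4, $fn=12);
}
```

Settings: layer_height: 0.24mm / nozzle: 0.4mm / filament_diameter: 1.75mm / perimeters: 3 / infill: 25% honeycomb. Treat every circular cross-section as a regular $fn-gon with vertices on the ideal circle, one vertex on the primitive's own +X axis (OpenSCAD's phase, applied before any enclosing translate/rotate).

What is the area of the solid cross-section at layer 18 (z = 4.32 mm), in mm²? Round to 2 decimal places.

153.00 mm²

At z = 4.32 mm: the cube (footprint 9×17) is included at this height (area 153.00 mm²); the cube at (5, -2) does not reach this height (z outside [5, 10.5]); the cylinder at (10, -2.5) is absent (z outside [4.5, 25]); Subtracting the remaining from the first: none of the subtracted shapes is present at this height, so the 9×17 cube is unchanged — area = 153.00 mm². Overall, the cross-section is a single solid region. Net area = 153.00 mm².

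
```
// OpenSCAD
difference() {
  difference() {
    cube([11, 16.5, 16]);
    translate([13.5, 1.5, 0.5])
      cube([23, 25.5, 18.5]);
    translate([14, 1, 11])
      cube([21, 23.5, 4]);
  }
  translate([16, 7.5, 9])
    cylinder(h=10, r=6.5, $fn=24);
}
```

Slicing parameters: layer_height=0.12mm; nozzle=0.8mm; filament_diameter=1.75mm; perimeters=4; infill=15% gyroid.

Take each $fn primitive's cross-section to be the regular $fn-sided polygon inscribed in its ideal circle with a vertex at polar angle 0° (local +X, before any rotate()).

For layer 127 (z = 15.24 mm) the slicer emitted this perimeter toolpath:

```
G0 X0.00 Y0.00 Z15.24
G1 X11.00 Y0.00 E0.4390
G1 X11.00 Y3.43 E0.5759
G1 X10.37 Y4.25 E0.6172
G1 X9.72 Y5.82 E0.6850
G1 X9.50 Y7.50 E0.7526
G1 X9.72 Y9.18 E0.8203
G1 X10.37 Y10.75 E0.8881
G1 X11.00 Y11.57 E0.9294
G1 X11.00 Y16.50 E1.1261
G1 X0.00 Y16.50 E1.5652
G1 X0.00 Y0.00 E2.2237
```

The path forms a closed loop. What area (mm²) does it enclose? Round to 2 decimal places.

173.31 mm²

Apply the shoelace formula to the sequence of (X, Y) vertices; enclosed area = 173.31 mm².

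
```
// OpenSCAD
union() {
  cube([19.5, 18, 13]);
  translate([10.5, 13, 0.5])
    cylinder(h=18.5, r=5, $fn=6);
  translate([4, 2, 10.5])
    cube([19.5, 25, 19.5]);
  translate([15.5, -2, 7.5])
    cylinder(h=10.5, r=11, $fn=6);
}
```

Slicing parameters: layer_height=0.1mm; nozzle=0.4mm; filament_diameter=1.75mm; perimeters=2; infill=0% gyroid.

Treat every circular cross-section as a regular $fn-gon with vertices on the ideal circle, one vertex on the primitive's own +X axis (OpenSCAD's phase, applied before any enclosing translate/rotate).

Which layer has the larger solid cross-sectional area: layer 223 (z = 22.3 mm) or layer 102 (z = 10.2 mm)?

Layer 223 (z = 22.3): the cube is absent (z outside [0, 13]); the cylinder at (10.5, 13) is not intersected at this z (z outside [0.5, 19]); the cube at (4, 2) (footprint 19.5×25) is included at this height (area 487.50 mm²); the cylinder at (15.5, -2) is absent (z outside [7.5, 18]); Merging all regions: only the 19.5×25 cube at (4, 2) is present, so the union is just that shape — area = 487.50 mm². So its area = 487.50 mm². Layer 102 (z = 10.2): the cube (footprint 19.5×18) is included at this height (area 351.00 mm²); the cylinder at (10.5, 13): section is a regular 6-gon, circumradius r=5 (area = (6/2)·5.000²·sin(360°/6) = 64.95 mm²); the cube at (4, 2) is absent (z outside [10.5, 30]); the cylinder at (15.5, -2): section is a regular 6-gon, circumradius r=11 (area = (6/2)·11.000²·sin(360°/6) = 314.37 mm²); Combining (union): the regions partially overlap — summed areas 730.32 mm² minus the doubly-counted overlap 152.80 mm² gives 577.52 mm² — area = 577.52 mm². So its area = 577.52 mm². Layer 102 is larger (577.52 vs 487.50 mm²).

layer 102 (z = 10.2 mm)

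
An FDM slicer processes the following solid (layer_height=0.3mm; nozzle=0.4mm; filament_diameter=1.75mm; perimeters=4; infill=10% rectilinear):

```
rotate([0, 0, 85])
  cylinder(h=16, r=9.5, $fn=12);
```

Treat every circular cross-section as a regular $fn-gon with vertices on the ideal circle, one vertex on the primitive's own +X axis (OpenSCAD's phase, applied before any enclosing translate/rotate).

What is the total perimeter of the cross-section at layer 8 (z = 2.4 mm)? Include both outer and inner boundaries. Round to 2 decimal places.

59.01 mm

At z = 2.4 mm: the r=9.5 cylinder contributes a regular 12-gon of circumradius 9.5 (perimeter = 2·12·9.500·sin(180°/12) = 59.01 mm); (whole slice rotated 85° about Z — lengths, areas and connectivity unchanged). Overall, the cross-section is a single solid region. Total boundary length (outer) = 59.01 mm.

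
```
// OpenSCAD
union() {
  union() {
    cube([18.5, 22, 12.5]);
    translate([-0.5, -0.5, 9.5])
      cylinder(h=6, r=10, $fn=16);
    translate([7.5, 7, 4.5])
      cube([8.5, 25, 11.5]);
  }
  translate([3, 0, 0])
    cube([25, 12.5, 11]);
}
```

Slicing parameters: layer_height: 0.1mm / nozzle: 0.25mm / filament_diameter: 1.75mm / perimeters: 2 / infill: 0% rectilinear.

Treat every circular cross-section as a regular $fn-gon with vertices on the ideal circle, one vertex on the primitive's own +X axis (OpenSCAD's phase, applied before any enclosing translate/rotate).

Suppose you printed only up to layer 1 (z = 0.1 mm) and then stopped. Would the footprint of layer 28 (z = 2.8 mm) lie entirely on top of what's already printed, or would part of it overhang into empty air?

entirely on top

Compare the two slices. At z = 0.1: the cube is present — its section is the full 18.5×22 rectangle (area 407.00 mm²); the cylinder at (-0.5, -0.5) is absent (z outside [9.5, 15.5]); the cube at (7.5, 7) does not reach this height (z outside [4.5, 16]); Taking the union: only the 18.5×22 cube is present, so the union is just that shape — area = 407.00 mm²; the 25×12.5 cube at (3, 0) contributes its full rectangle (area 312.50 mm²); Merging all regions: the regions partially overlap — summed areas 719.50 mm² minus the doubly-counted overlap 193.75 mm² gives 525.75 mm² — area = 525.75 mm². At z = 2.8: the cube (footprint 18.5×22) is included at this height (area 407.00 mm²); the cylinder at (-0.5, -0.5) is not intersected at this z (z outside [9.5, 15.5]); the cube at (7.5, 7) does not reach this height (z outside [4.5, 16]); Combining (union): only the 18.5×22 cube is present, so the union is just that shape — area = 407.00 mm²; the 25×12.5 cube at (3, 0) contributes its full rectangle (area 312.50 mm²); Merging all regions: the regions partially overlap — summed areas 719.50 mm² minus the doubly-counted overlap 193.75 mm² gives 525.75 mm² — area = 525.75 mm². Checking containment: the cross-section at z = 2.8 is a subset of the cross-section at z = 0.1.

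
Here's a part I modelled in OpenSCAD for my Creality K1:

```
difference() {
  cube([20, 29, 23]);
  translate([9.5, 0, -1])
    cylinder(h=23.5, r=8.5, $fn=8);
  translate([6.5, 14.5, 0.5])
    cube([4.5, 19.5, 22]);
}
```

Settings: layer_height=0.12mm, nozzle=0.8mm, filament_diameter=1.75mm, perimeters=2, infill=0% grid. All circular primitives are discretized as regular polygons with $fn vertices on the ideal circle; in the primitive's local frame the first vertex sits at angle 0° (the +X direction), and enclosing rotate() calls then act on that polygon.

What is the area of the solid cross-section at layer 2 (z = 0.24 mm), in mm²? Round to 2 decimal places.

At z = 0.24 mm: the cube is present — its section is the full 20×29 rectangle (area 580.00 mm²); the r=8.5 cylinder at (9.5, 0) contributes a regular 8-gon of circumradius 8.5 (area = (8/2)·8.500²·sin(360°/8) = 204.35 mm²); the cube at (6.5, 14.5) is absent (z outside [0.5, 22.5]); Taking the first minus the rest: starting from the 20×29 cube (580.00 mm²), the r=8.5 cylinder at (9.5, 0) partially overlaps it — only the 102.18 mm² overlap (of its 204.35 mm²) is removed, clipping the outline — area = 477.82 mm². Overall, the cross-section is a single solid region. Net area = 477.82 mm².

477.82 mm²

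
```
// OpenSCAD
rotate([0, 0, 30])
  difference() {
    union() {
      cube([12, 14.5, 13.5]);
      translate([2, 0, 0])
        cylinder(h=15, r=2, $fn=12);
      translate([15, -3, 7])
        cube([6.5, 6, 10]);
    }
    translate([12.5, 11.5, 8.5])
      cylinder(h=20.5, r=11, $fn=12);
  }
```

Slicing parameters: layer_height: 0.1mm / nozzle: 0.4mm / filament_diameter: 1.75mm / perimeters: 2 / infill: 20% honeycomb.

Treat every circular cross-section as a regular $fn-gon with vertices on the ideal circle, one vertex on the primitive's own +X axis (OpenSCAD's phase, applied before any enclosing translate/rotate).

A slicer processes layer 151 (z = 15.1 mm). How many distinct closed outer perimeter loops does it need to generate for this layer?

At z = 15.1 mm: the cube is absent (z outside [0, 13.5]); the cylinder at (2, 0) does not reach this height (z outside [0, 15]); the 6.5×6 cube at (15, -3) contributes its full rectangle; Combining (union): only the 6.5×6 cube at (15, -3) is present, so the union is just that shape — 1 connected region; the r=11 cylinder at (12.5, 11.5) contributes a regular 12-gon of circumradius 11; Subtracting the remaining from the first: starting from the result so far, the r=11 cylinder at (12.5, 11.5) partially overlaps it — only the 4.81 mm² overlap (of its 363.00 mm²) is removed, clipping the outline — 1 connected region; (whole slice rotated 30° about Z — lengths, areas and connectivity unchanged). The result has 1 disconnected region.

1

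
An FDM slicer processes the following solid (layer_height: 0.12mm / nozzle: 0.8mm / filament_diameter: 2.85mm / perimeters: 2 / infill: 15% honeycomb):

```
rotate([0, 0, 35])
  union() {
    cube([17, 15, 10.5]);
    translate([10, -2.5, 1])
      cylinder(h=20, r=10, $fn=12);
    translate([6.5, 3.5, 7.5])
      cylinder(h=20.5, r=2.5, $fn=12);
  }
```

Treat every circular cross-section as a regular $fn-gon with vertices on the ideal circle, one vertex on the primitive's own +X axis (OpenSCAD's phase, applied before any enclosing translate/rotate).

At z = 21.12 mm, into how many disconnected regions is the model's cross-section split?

1

At z = 21.12 mm: the cube is not intersected at this z (z outside [0, 10.5]); the cylinder at (10, -2.5) is not intersected at this z (z outside [1, 21]); the cylinder at (6.5, 3.5): section is a regular 12-gon, circumradius r=2.5; Taking the union: only the r=2.5 cylinder at (6.5, 3.5) is present, so the union is just that shape — 1 connected region; (whole slice rotated 35° about Z — lengths, areas and connectivity unchanged). The result has 1 disconnected region.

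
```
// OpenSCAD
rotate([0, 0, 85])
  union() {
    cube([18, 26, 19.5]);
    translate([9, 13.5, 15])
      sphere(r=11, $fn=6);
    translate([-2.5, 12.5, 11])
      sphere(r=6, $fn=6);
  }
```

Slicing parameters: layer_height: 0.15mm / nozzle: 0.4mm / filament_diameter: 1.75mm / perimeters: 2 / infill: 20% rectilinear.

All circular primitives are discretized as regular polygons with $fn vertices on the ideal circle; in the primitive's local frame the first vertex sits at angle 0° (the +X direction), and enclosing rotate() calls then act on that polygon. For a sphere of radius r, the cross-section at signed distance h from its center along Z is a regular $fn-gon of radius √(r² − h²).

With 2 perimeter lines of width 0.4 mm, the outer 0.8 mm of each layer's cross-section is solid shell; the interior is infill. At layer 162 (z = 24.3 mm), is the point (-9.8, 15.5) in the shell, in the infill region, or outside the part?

outside

At z = 24.3 mm: the cube does not reach this height (z outside [0, 19.5]); the r=11 sphere at (9, 13.5) slices to a regular 6-gon of circumradius 5.875 (√(r²−h²) with h=9.3 from center); the sphere at (-2.5, 12.5) is absent (|z−center|=13.300 > r=6); Taking the union: only the r=11 sphere at (9, 13.5) is present, so the union is just that shape — 1 connected region; (rotated 85° about Z; rotation is an isometry so areas/perimeters/island counts are preserved). Overall, the cross-section is a single solid region. Undo the 85° rotation: the query point maps to (14.587, 11.114) in the un-rotated model frame. The nearest boundary edge runs (11.94, 8.41)→(14.87, 13.50); distance from the point to it = 0.94 mm. The point is not inside any of the regions above, so it lies outside the cross-section (0.94 mm from the nearest boundary).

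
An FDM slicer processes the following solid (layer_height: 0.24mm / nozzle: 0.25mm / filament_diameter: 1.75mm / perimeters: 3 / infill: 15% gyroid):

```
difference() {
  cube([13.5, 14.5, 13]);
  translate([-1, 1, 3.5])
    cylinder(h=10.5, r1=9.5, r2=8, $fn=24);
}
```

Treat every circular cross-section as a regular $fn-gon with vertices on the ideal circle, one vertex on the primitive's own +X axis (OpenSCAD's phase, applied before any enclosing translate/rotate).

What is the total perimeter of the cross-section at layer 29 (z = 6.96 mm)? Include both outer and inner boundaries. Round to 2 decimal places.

At z = 6.96 mm: the 13.5×14.5 cube contributes its full rectangle (perimeter 56.00 mm); the cone at (-1, 1) contributes a regular 24-gon of circumradius 9.006 (interpolated between r1=9.5 and r2=8 at t=0.330) (perimeter = 2·24·9.006·sin(180°/24) = 56.42 mm); Subtracting the remaining from the first: starting from the 13.5×14.5 cube, the cone at (-1, 1) partially overlaps it — only the 61.97 mm² overlap (of its 251.89 mm²) is removed, clipping the outline — boundary = 52.36 mm. Overall, the cross-section is a single solid region. Total boundary length (outer) = 52.36 mm.

52.36 mm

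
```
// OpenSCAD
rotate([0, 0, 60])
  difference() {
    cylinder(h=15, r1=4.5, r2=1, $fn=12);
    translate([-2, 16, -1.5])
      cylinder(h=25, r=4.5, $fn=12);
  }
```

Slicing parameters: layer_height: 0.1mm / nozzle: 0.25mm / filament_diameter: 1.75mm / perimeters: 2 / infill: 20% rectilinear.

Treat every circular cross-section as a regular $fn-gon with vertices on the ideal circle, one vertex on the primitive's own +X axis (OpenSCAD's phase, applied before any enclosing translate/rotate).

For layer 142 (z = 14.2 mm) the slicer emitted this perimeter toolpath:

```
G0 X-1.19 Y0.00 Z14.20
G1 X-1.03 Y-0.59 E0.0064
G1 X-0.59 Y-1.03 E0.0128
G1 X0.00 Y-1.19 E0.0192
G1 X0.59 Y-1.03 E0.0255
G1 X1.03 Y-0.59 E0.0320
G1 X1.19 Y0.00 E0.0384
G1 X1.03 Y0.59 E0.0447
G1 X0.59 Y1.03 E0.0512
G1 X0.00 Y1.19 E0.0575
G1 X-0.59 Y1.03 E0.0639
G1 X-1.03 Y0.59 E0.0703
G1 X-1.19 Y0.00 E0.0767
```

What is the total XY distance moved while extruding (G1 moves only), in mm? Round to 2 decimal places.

7.38 mm

Sum the Euclidean lengths of each G1 segment: total = 7.38 mm.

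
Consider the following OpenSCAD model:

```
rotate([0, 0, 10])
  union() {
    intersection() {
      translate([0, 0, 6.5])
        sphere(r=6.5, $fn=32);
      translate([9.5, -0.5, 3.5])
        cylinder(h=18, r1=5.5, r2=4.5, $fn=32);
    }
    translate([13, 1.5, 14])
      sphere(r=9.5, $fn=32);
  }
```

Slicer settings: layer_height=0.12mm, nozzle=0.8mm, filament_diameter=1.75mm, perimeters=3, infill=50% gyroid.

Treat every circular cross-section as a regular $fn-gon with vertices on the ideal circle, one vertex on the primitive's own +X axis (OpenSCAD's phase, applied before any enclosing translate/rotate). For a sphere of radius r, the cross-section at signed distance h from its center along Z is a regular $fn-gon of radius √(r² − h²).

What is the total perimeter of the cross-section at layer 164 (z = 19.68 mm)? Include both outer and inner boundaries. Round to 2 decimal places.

At z = 19.68 mm: the sphere is absent (|z−center|=13.180 > r=6.5); the cone at (9.5, -0.5) (r1=5.5→r2=4.5) has section circumradius 4.601 here — a regular 32-gon (perimeter = 2·32·4.601·sin(180°/32) = 28.86 mm); After intersecting: at least one operand is absent at this height, so nothing remains; the r=9.5 sphere at (13, 1.5) slices to a regular 32-gon of circumradius 7.615 (√(r²−h²) with h=5.68 from center) (perimeter = 2·32·7.615·sin(180°/32) = 47.77 mm); Combining (union): only the r=9.5 sphere at (13, 1.5) is present, so the union is just that shape — boundary = 47.77 mm; (whole slice rotated 10° about Z — lengths, areas and connectivity unchanged). Overall, the cross-section is a single solid region. Total boundary length (outer) = 47.77 mm.

47.77 mm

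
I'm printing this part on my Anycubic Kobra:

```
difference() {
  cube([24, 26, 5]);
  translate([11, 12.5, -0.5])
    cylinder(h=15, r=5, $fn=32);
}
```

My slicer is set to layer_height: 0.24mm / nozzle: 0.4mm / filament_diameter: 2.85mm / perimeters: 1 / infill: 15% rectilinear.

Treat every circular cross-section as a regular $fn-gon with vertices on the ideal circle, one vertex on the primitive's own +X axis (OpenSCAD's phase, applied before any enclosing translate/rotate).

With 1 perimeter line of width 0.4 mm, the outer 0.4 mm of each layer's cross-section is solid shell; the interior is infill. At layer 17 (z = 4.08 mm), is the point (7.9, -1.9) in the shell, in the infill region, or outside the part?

At z = 4.08 mm: the cube (footprint 24×26) is included at this height; the r=5 cylinder at (11, 12.5) contributes a regular 32-gon of circumradius 5; After the difference (first − rest): starting from the 24×26 cube, the r=5 cylinder at (11, 12.5) lies wholly inside it (removes its full 78.04 mm² and its 31.37 mm outline becomes a hole wall) — 1 connected region with 1 hole. Overall, the cross-section is one region with 1 hole. The nearest boundary edge runs (24.00, 0.00)→(0.00, 0.00); distance from the point to it = 1.90 mm. The point is not inside any of the regions above, so it lies outside the cross-section (1.90 mm from the nearest boundary).

outside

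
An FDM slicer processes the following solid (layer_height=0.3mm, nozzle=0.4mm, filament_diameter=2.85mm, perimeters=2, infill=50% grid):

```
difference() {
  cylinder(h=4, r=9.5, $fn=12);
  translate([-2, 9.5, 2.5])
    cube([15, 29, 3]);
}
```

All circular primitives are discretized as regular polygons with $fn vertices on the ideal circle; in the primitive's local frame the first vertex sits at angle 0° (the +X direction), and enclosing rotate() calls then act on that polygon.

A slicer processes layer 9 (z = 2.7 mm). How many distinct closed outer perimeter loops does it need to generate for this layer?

At z = 2.7 mm: the cylinder: section is a regular 12-gon, circumradius r=9.5; the cube at (-2, 9.5) (footprint 15×29) is included at this height; After the difference (first − rest): starting from the r=9.5 cylinder, the 15×29 cube at (-2, 9.5) misses the remaining region (no effect) — 1 connected region. The result has 1 disconnected region.

1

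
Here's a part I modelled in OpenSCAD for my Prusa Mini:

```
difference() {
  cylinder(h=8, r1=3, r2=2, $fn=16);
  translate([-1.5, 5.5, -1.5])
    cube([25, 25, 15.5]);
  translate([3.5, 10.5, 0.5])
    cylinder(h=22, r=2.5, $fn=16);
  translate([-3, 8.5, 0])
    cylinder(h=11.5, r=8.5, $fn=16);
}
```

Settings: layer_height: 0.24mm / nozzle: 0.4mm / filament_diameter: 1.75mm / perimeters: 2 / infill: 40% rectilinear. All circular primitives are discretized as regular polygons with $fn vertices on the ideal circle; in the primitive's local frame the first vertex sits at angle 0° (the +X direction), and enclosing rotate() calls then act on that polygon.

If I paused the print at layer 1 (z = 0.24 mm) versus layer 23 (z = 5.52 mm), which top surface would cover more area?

layer 1 (z = 0.24 mm)

Layer 1 (z = 0.24): the cone: at t=0.030 of its height the radius interpolates to r₁+(r₂−r₁)t = 2.970, giving a regular 16-gon of that circumradius (area = (16/2)·2.970²·sin(360°/16) = 27.00 mm²); the cube at (-1.5, 5.5) is present — its section is the full 25×25 rectangle (area 625.00 mm²); the cylinder at (3.5, 10.5) is not intersected at this z (z outside [0.5, 22.5]); the r=8.5 cylinder at (-3, 8.5) contributes a regular 16-gon of circumradius 8.5 (area = (16/2)·8.500²·sin(360°/16) = 221.19 mm²); Subtracting the remaining from the first: starting from the cone (27.00 mm²), the 25×25 cube at (-1.5, 5.5) misses the remaining region (no effect); the r=8.5 cylinder at (-3, 8.5) partially overlaps it — only the 8.96 mm² overlap (of its 221.19 mm²) is removed, clipping the outline — area = 18.05 mm². So its area = 18.05 mm². Layer 23 (z = 5.52): the cone contributes a regular 16-gon of circumradius 2.310 (interpolated between r1=3 and r2=2 at t=0.690) (area = (16/2)·2.310²·sin(360°/16) = 16.34 mm²); the 25×25 cube at (-1.5, 5.5) contributes its full rectangle (area 625.00 mm²); the cylinder at (3.5, 10.5): section is a regular 16-gon, circumradius r=2.5 (area = (16/2)·2.500²·sin(360°/16) = 19.13 mm²); the r=8.5 cylinder at (-3, 8.5) gives a regular 16-gon of circumradius 8.5 (constant along its height) (area = (16/2)·8.500²·sin(360°/16) = 221.19 mm²); Taking the first minus the rest: starting from the cone (16.34 mm²), the 25×25 cube at (-1.5, 5.5) misses the remaining region (no effect); the r=2.5 cylinder at (3.5, 10.5) misses the remaining region (no effect); the r=8.5 cylinder at (-3, 8.5) partially overlaps it — only the 4.93 mm² overlap (of its 221.19 mm²) is removed, clipping the outline — area = 11.41 mm². So its area = 11.41 mm². Layer 1 is larger (18.05 vs 11.41 mm²).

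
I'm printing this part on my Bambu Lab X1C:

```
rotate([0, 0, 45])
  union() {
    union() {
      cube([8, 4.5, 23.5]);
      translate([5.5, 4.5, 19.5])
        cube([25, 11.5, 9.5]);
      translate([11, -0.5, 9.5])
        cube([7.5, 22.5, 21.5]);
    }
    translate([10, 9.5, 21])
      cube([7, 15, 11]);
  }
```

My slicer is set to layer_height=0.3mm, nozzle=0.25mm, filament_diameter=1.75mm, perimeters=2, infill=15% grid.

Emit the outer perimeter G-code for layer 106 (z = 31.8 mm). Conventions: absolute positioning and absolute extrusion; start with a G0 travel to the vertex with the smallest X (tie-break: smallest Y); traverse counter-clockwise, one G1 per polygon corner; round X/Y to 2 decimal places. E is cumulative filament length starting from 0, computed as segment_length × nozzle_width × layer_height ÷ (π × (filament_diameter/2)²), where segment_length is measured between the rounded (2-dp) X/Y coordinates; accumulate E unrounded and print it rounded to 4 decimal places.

G0 X-10.25 Y24.40 Z31.80
G1 X0.35 Y13.79 E0.4677
G1 X5.30 Y18.74 E0.6859
G1 X-5.30 Y29.34 E1.1534
G1 X-10.25 Y24.40 E1.3714

At z = 31.8 mm: the cube is absent (z outside [0, 23.5]); the cube at (5.5, 4.5) does not reach this height (z outside [19.5, 29]); the cube at (11, -0.5) is not intersected at this z (z outside [9.5, 31]); Merging all regions: nothing is present at this height; the cube at (10, 9.5) is present — its section is the full 7×15 rectangle; Taking the union: only the 7×15 cube at (10, 9.5) is present, so the union is just that shape — 1 connected region; (whole slice rotated 45° about Z — lengths, areas and connectivity unchanged). The outline is a single polygon with 4 vertices. Extrusion per mm of travel: 0.25 × 0.3 / (π × 0.875²) = 0.031181. Accumulating E over each segment gives final E = 1.3714.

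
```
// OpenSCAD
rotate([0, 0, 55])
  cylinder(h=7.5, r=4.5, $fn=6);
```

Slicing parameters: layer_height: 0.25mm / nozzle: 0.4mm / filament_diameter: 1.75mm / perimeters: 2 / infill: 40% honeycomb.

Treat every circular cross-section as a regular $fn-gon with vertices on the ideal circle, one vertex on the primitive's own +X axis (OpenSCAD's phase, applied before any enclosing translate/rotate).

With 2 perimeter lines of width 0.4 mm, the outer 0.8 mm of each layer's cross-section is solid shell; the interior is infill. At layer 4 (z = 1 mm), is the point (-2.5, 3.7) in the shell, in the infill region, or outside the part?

At z = 1 mm: the r=4.5 cylinder contributes a regular 6-gon of circumradius 4.5; (rotated 55° about Z; rotation is an isometry so areas/perimeters/island counts are preserved). Overall, the cross-section is a single solid region. Undo the 55° rotation: the query point maps to (1.597, 4.170) in the un-rotated model frame. The nearest boundary edge runs (2.25, 3.90)→(-2.25, 3.90); distance from the point to it = 0.27 mm. The point is not inside any of the regions above, so it lies outside the cross-section (0.27 mm from the nearest boundary).

outside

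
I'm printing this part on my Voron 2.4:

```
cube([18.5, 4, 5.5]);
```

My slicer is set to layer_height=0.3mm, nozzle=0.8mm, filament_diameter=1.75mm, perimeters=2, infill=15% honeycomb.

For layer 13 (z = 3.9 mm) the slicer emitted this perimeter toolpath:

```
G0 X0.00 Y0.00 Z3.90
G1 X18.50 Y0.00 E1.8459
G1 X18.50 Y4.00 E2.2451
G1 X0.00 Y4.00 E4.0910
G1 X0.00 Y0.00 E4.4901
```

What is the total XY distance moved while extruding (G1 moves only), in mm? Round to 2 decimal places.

Sum the Euclidean lengths of each G1 segment: total = 45.00 mm.

45.00 mm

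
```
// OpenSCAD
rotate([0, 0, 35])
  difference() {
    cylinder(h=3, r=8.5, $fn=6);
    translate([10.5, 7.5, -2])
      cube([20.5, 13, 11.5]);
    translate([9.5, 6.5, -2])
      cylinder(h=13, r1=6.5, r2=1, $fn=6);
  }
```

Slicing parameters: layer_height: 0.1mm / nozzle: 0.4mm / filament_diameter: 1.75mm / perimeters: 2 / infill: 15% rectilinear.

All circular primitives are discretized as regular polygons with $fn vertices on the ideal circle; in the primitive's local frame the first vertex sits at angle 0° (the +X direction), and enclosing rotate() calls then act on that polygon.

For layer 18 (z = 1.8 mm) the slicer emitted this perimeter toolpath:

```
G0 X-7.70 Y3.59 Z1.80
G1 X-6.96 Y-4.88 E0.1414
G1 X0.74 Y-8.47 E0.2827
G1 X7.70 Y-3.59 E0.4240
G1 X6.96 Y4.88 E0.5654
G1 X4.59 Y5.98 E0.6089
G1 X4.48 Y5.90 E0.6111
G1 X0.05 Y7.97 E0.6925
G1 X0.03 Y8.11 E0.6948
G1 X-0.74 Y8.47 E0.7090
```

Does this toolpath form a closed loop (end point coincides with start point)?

Start point (G0): (-7.70, 3.59). End point (last G1): the path does not return to the start — open.

no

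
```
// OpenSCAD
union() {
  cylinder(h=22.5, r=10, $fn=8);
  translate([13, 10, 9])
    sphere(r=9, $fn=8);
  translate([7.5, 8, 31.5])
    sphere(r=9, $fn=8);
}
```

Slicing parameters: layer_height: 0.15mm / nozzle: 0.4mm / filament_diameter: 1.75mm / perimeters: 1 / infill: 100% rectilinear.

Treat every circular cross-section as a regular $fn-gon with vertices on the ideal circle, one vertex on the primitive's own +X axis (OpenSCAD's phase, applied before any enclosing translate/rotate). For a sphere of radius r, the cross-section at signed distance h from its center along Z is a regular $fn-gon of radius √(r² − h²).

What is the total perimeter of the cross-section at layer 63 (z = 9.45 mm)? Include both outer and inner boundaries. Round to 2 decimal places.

102.02 mm

At z = 9.45 mm: the r=10 cylinder contributes a regular 8-gon of circumradius 10 (perimeter = 2·8·10.000·sin(180°/8) = 61.23 mm); the r=9 sphere at (13, 10) contributes a regular 8-gon of circumradius √(9²−0.45²) = 8.989 (perimeter = 2·8·8.989·sin(180°/8) = 55.04 mm); the sphere at (7.5, 8) is absent (|z−center|=22.050 > r=9); Merging all regions: the regions partially overlap (shared area 8.03 mm²), so the edge portions inside another operand are dropped and the merged outline is re-measured after clipping — boundary = 102.02 mm. Overall, the cross-section is a single solid region. Total boundary length (outer) = 102.02 mm.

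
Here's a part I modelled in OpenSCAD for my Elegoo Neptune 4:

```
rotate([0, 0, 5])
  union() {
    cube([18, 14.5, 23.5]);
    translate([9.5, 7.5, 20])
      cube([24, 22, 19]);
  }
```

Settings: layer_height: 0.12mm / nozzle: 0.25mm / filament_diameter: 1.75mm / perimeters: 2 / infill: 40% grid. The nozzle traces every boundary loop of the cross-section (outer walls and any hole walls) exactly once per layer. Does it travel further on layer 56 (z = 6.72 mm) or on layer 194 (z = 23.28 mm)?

layer 194 (z = 23.28 mm)

Layer 56 (z = 6.72): the cube is present — its section is the full 18×14.5 rectangle (perimeter 65.00 mm); the cube at (9.5, 7.5) is absent (z outside [20, 39]); Combining (union): only the 18×14.5 cube is present, so the union is just that shape — boundary = 65.00 mm; (whole slice rotated 5° about Z — lengths, areas and connectivity unchanged). So its perimeter = 65.00 mm. Layer 194 (z = 23.28): the cube is present — its section is the full 18×14.5 rectangle (perimeter 65.00 mm); the 24×22 cube at (9.5, 7.5) contributes its full rectangle (perimeter 92.00 mm); Taking the union: the regions partially overlap (shared area 59.50 mm²), so the edge portions inside another operand are dropped and the merged outline is re-measured after clipping — boundary = 126.00 mm; (rotated 5° about Z; rotation is an isometry so areas/perimeters/island counts are preserved). So its perimeter = 126.00 mm. Layer 194 is larger (126.00 vs 65.00 mm).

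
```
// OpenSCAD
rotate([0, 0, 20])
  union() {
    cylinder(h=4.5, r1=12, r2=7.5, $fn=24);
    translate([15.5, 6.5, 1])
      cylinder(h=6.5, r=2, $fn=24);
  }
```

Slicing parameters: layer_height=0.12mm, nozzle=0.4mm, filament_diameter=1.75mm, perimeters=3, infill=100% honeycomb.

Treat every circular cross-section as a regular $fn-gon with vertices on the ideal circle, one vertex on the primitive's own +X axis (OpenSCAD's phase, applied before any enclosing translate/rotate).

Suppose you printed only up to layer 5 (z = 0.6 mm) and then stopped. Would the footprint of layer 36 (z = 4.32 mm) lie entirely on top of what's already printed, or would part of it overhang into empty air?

Compare the two slices. At z = 0.6: the cone contributes a regular 24-gon of circumradius 11.400 (interpolated between r1=12 and r2=7.5 at t=0.133) (area = (24/2)·11.400²·sin(360°/24) = 403.63 mm²); the cylinder at (15.5, 6.5) is not intersected at this z (z outside [1, 7.5]); Merging all regions: only the cone is present, so the union is just that shape — area = 403.63 mm²; (whole slice rotated 20° about Z — lengths, areas and connectivity unchanged). At z = 4.32: the cone (r1=12→r2=7.5) has section circumradius 7.680 here — a regular 24-gon (area = (24/2)·7.680²·sin(360°/24) = 183.19 mm²); the r=2 cylinder at (15.5, 6.5) gives a regular 24-gon of circumradius 2 (constant along its height) (area = (24/2)·2.000²·sin(360°/24) = 12.42 mm²); Combining (union): the 2 present regions are separate (no shared area or edge), so areas and boundary lengths simply add and each stays a separate island — area = 195.61 mm²; (rotated 20° about Z; rotation is an isometry so areas/perimeters/island counts are preserved). Checking containment: at z = 4.32 the cross-section extends beyond the z = 0.6 cross-section by about 12.42 mm².

part overhangs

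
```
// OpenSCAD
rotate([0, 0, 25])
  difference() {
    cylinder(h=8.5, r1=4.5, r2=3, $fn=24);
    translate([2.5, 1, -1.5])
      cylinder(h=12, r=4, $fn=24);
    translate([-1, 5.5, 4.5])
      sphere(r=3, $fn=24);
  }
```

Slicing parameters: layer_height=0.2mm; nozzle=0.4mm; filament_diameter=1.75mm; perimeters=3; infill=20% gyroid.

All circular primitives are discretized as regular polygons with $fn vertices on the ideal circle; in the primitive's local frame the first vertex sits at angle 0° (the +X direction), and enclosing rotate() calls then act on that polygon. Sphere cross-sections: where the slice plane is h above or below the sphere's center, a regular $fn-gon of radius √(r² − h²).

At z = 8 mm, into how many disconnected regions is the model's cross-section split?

At z = 8 mm: the cone contributes a regular 24-gon of circumradius 3.088 (interpolated between r1=4.5 and r2=3 at t=0.941); the r=4 cylinder at (2.5, 1) contributes a regular 24-gon of circumradius 4; the sphere at (-1, 5.5) does not reach this height (|z−center|=3.500 > r=3); Taking the first minus the rest: starting from the cone, the r=4 cylinder at (2.5, 1) partially overlaps it — only the 19.99 mm² overlap (of its 49.69 mm²) is removed, clipping the outline — 1 connected region; (rotated 25° about Z; rotation is an isometry so areas/perimeters/island counts are preserved). The result has 1 disconnected region.

1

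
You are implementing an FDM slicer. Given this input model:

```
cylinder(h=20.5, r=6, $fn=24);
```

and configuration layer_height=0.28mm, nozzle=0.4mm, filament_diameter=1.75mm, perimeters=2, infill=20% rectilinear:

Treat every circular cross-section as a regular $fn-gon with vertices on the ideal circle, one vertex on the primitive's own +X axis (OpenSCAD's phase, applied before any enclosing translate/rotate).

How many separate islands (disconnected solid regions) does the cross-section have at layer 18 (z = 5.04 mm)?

1

At z = 5.04 mm: the cylinder: section is a regular 24-gon, circumradius r=6. Overall, the cross-section is a single solid region. Island count = 1.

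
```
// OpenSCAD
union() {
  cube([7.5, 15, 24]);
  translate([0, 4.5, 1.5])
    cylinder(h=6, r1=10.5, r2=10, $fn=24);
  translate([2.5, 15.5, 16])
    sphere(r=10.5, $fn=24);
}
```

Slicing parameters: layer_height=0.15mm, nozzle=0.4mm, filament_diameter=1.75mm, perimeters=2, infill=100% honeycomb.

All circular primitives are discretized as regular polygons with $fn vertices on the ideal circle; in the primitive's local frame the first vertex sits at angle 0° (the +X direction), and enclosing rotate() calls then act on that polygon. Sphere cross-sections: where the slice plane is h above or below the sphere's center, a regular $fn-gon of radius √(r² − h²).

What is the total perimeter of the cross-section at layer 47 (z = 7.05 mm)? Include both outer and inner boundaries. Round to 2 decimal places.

At z = 7.05 mm: the cube is present — its section is the full 7.5×15 rectangle (perimeter 45.00 mm); the cone at (0, 4.5) (r1=10.5→r2=10) has section circumradius 10.037 here — a regular 24-gon (perimeter = 2·24·10.037·sin(180°/24) = 62.89 mm); the sphere at (2.5, 15.5): section is a regular 24-gon, circumradius = √(r²−h²) = √(10.5²−8.95²) = 5.491 (perimeter = 2·24·5.491·sin(180°/24) = 34.40 mm); Taking the union: the regions partially overlap (shared area 139.84 mm²), so the edge portions inside another operand are dropped and the merged outline is re-measured after clipping — boundary = 74.62 mm. Overall, the cross-section is a single solid region. Total boundary length (outer) = 74.62 mm.

74.62 mm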